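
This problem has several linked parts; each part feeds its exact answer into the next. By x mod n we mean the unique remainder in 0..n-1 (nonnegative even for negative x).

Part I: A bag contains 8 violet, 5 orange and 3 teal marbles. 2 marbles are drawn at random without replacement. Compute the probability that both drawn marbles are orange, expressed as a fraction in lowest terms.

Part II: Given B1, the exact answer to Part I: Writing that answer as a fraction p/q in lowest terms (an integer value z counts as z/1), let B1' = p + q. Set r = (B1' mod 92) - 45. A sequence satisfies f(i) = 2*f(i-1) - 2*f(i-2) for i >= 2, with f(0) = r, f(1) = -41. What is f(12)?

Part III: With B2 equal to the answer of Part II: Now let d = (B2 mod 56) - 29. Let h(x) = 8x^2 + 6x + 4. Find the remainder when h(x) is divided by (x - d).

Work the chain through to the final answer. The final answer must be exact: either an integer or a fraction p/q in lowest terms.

Part I: total draws C(16,2) = 120; favorable C(5,2) = 10; P = 1/12; answer 1/12
Part II: B1 = 1/12; threaded value p + q = 13; r = -32; f(2) = 2*(-41) - 2*(-32) = -18; iterating: f(2)=-18, f(3)=46, f(4)=128, f(5)=164, f(6)=72, f(7)=-184, f(8)=-512, f(9)=-656, f(10)=-288, f(11)=736, f(12)=2048; answer 2048
Part III: B2 = 2048; d = 3; remainder = value at the root: 8*(3)^2 + 6*(3)^1 + 4 = (72) + (18) + (4) = 94; answer 94

94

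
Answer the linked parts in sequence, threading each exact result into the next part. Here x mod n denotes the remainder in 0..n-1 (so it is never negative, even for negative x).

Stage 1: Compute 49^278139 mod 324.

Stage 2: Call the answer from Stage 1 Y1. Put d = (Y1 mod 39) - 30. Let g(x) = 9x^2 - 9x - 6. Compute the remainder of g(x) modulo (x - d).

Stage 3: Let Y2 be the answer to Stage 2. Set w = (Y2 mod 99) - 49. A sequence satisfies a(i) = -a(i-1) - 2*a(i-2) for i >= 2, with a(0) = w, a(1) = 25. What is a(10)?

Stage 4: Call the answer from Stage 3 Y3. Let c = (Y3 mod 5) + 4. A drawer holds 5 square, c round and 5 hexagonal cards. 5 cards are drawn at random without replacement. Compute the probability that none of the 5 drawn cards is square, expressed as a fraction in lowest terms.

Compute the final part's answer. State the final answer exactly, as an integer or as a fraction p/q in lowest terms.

Stage 1: squarings mod 324: 49^1=49, 49^2=133, 49^4=193, 49^8=313, 49^16=121, 49^32=61, 49^64=157, 49^128=25, 49^256=301, 49^512=205, 49^1024=229, 49^2048=277, 49^4096=265, 49^8192=241, 49^16384=85, 49^32768=97, 49^65536=13, 49^131072=169, 49^262144=49; 49^278139 = 49^1 * 49^2 * 49^8 * 49^16 * 49^32 * 49^64 * 49^512 * 49^1024 * 49^2048 * 49^4096 * 49^8192 * 49^262144 = 145 (mod 324); answer 145
Stage 2: Y1 = 145; d = -2; remainder = value at the root: 9*(-2)^2 - 9*(-2)^1 - 6 = (36) + (18) + (-6) = 48; answer 48
Stage 3: Y2 = 48; w = -1; a(2) = -1*(25) - 2*(-1) = -23; iterating: a(2)=-23, a(3)=-27, a(4)=73, a(5)=-19, a(6)=-127, a(7)=165, a(8)=89, a(9)=-419, a(10)=241; answer 241
Stage 4: Y3 = 241; c = 5; total draws C(15,5) = 3003; favorable C(10,5) = 252; P = 12/143; answer 12/143

12/143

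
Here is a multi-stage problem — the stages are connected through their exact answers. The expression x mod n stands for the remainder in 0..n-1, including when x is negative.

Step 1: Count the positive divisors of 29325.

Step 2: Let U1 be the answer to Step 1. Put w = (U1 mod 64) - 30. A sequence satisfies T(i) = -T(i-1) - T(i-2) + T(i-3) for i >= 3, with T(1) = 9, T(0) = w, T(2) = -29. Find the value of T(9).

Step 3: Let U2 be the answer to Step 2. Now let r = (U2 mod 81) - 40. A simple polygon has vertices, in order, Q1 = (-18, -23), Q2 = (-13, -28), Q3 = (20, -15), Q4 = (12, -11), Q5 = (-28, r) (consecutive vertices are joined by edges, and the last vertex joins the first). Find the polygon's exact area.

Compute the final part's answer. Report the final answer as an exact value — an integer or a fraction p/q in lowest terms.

Step 1: 29325 = 3 * 5^2 * 17 * 23; number of divisors = (1+1) * (2+1) * (1+1) * (1+1) = 24; answer 24
Step 2: U1 = 24; w = -6; T(3) = -1*(-29) - 1*(9) + 1*(-6) = 14; iterating: T(3)=14, T(4)=24, T(5)=-67, T(6)=57, T(7)=34, T(8)=-158, T(9)=181; answer 181
Step 3: U2 = 181; r = -21; cross terms: (-18*-28 - -13*-23)=205, (-13*-15 - 20*-28)=755, (20*-11 - 12*-15)=-40, (12*-21 - -28*-11)=-560, (-28*-23 - -18*-21)=266; twice the area = |626| = 626; area = 313; answer 313

313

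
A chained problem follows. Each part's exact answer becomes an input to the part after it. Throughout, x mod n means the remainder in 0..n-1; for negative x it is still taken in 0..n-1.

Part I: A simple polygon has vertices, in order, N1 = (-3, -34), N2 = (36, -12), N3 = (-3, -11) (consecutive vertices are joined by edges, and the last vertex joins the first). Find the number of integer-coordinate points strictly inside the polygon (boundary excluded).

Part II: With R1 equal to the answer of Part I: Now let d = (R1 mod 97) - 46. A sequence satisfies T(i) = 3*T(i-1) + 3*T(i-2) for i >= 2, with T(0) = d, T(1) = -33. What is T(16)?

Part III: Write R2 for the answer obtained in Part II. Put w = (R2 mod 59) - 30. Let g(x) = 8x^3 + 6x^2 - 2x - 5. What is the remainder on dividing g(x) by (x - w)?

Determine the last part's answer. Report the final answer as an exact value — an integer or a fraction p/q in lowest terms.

Part I: cross terms: (-3*-12 - 36*-34)=1260, (36*-11 - -3*-12)=-432, (-3*-34 - -3*-11)=69; twice the area = |897| = 897; area = 897/2; boundary points = 1 + 1 + 23 = 25; strictly interior points = area - boundary/2 + 1 = 437; answer 437
Part II: R1 = 437; d = 3; T(2) = 3*(-33) + 3*(3) = -90; iterating: T(2)=-90, T(3)=-369, T(4)=-1377, T(5)=-5238, T(6)=-19845, T(7)=-75249, T(8)=-285282, T(9)=-1081593, T(10)=-4100625, T(11)=-15546654, T(12)=-58941837, T(13)=-223465473, T(14)=-847221930, T(15)=-3212062209, T(16)=-12177852417; answer -12177852417
Part III: R2 = -12177852417; w = 14; remainder = value at the root: 8*(14)^3 + 6*(14)^2 - 2*(14)^1 - 5 = (21952) + (1176) + (-28) + (-5) = 23095; answer 23095

23095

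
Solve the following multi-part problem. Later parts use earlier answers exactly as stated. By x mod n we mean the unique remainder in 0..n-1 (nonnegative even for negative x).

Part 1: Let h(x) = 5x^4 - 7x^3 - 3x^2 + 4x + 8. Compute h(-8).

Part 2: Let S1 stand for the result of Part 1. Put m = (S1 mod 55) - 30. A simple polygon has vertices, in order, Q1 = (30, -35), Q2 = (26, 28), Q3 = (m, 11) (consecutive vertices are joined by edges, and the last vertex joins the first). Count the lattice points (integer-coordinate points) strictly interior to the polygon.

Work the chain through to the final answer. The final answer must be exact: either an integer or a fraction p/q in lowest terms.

758

Part 1: 5*(-8)^4 - 7*(-8)^3 - 3*(-8)^2 + 4*(-8)^1 + 8 = (20480) + (3584) + (-192) + (-32) + (8) = 23848; answer 23848
Part 2: S1 = 23848; m = 3; cross terms: (30*28 - 26*-35)=1750, (26*11 - 3*28)=202, (3*-35 - 30*11)=-435; twice the area = |1517| = 1517; area = 1517/2; boundary points = 1 + 1 + 1 = 3; strictly interior points = area - boundary/2 + 1 = 758; answer 758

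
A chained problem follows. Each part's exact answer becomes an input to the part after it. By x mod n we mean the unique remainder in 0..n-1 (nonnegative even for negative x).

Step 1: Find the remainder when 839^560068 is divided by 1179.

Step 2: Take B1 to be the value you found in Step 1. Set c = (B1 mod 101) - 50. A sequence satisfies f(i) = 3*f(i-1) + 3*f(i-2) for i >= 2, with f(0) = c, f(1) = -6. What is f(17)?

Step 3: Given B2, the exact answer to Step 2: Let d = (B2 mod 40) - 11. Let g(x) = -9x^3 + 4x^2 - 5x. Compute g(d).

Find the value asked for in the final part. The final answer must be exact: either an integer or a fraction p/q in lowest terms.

-4392

Step 1: squarings mod 1179: 839^1=839, 839^2=58, 839^4=1006, 839^8=454, 839^16=970, 839^32=58, 839^64=1006, 839^128=454, 839^256=970, 839^512=58, 839^1024=1006, 839^2048=454, 839^4096=970, 839^8192=58, 839^16384=1006, 839^32768=454, 839^65536=970, 839^131072=58, 839^262144=1006, 839^524288=454; 839^560068 = 839^4 * 839^64 * 839^128 * 839^256 * 839^512 * 839^2048 * 839^32768 * 839^524288 = 61 (mod 1179); answer 61
Step 2: B1 = 61; c = 11; f(2) = 3*(-6) + 3*(11) = 15; iterating: f(2)=15, f(3)=27, f(4)=126, f(5)=459, f(6)=1755, f(7)=6642, f(8)=25191, f(9)=95499, f(10)=362070, f(11)=1372707, f(12)=5204331, f(13)=19731114, f(14)=74806335, f(15)=283612347, f(16)=1075256046, f(17)=4076605179; answer 4076605179
Step 3: B2 = 4076605179; d = 8; -9*(8)^3 + 4*(8)^2 - 5*(8)^1 = (-4608) + (256) + (-40) = -4392; answer -4392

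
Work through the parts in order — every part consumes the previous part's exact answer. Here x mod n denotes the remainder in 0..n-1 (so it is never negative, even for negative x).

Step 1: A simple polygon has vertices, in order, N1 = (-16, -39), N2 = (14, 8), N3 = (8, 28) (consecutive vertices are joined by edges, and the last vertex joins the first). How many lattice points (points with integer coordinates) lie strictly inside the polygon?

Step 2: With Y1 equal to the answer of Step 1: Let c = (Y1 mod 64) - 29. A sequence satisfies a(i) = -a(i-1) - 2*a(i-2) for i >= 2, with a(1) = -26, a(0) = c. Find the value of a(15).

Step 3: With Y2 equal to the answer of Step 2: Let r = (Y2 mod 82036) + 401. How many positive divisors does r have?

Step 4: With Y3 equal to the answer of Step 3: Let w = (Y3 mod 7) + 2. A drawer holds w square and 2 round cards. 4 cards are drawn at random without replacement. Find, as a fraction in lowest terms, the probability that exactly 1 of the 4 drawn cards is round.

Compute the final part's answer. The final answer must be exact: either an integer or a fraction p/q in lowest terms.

4/7

Step 1: cross terms: (-16*8 - 14*-39)=418, (14*28 - 8*8)=328, (8*-39 - -16*28)=136; twice the area = |882| = 882; area = 441; boundary points = 1 + 2 + 1 = 4; strictly interior points = area - boundary/2 + 1 = 440; answer 440
Step 2: Y1 = 440; c = 27; a(2) = -1*(-26) - 2*(27) = -28; iterating: a(2)=-28, a(3)=80, a(4)=-24, a(5)=-136, a(6)=184, a(7)=88, a(8)=-456, a(9)=280, a(10)=632, a(11)=-1192, a(12)=-72, a(13)=2456, a(14)=-2312, a(15)=-2600; answer -2600
Step 3: Y2 = -2600; r = 79837; 79837 = 29 * 2753; number of divisors = (1+1) * (1+1) = 4; answer 4
Step 4: Y3 = 4; w = 6; total draws C(8,4) = 70; favorable C(2,1)*C(6,3) = 40; P = 4/7; answer 4/7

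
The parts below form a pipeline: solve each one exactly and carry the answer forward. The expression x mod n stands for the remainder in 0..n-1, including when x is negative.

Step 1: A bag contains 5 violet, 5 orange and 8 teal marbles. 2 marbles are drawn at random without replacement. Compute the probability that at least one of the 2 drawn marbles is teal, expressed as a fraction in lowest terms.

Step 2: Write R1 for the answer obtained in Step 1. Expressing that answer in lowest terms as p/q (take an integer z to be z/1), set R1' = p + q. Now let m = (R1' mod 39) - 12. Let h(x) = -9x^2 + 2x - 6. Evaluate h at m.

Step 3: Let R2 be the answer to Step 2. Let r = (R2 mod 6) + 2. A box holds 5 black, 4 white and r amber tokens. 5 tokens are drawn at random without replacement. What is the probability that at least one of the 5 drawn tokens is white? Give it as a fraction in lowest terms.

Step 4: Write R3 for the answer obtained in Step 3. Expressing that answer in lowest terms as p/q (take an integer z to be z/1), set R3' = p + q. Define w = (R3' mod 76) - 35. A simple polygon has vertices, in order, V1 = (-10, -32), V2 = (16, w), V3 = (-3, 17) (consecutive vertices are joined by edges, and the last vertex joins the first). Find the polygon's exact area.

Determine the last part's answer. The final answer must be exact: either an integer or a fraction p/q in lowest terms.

Step 1: total draws C(18,2) = 153; complement C(10,2) = 45; favorable 153 - 45 = 108; P = 12/17; answer 12/17
Step 2: R1 = 12/17; threaded value p + q = 29; m = 17; -9*(17)^2 + 2*(17)^1 - 6 = (-2601) + (34) + (-6) = -2573; answer -2573
Step 3: R2 = -2573; r = 3; total draws C(12,5) = 792; complement C(8,5) = 56; favorable 792 - 56 = 736; P = 92/99; answer 92/99
Step 4: R3 = 92/99; threaded value p + q = 191; w = 4; cross terms: (-10*4 - 16*-32)=472, (16*17 - -3*4)=284, (-3*-32 - -10*17)=266; twice the area = |1022| = 1022; area = 511; answer 511

511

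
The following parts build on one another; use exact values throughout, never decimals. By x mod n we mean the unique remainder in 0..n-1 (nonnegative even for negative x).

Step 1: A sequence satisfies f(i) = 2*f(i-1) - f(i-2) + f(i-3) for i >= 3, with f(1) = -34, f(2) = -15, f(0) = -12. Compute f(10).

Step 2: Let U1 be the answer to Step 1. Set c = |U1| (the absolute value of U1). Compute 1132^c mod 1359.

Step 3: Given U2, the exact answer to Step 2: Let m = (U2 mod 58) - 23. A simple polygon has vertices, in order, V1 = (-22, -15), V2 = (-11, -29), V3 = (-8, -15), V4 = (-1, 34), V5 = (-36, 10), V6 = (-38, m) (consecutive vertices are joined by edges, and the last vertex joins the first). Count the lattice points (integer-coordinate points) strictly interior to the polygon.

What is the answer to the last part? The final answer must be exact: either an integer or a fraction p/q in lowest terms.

Step 1: f(3) = 2*(-15) - 1*(-34) + 1*(-12) = -8; iterating: f(3)=-8, f(4)=-35, f(5)=-77, f(6)=-127, f(7)=-212, f(8)=-374, f(9)=-663, f(10)=-1164; answer -1164
Step 2: U1 = -1164; c = 1164; squarings mod 1359: 1132^1=1132, 1132^2=1246, 1132^4=538, 1132^8=1336, 1132^16=529, 1132^32=1246, 1132^64=538, 1132^128=1336, 1132^256=529, 1132^512=1246, 1132^1024=538; 1132^1164 = 1132^4 * 1132^8 * 1132^128 * 1132^1024 = 64 (mod 1359); answer 64
Step 3: U2 = 64; m = -17; cross terms: (-22*-29 - -11*-15)=473, (-11*-15 - -8*-29)=-67, (-8*34 - -1*-15)=-287, (-1*10 - -36*34)=1214, (-36*-17 - -38*10)=992, (-38*-15 - -22*-17)=196; twice the area = |2521| = 2521; area = 2521/2; boundary points = 1 + 1 + 7 + 1 + 1 + 2 = 13; strictly interior points = area - boundary/2 + 1 = 1255; answer 1255

1255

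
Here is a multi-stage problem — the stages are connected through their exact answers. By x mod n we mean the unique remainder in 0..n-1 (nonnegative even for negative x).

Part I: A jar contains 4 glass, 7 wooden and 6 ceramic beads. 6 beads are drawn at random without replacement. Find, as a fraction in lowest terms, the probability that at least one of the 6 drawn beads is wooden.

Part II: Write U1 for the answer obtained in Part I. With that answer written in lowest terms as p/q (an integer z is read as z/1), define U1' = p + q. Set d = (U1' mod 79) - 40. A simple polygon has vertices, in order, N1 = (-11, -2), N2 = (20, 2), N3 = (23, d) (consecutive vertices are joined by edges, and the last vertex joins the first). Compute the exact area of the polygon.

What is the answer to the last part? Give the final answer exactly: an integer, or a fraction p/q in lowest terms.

Part I: total draws C(17,6) = 12376; complement C(10,6) = 210; favorable 12376 - 210 = 12166; P = 869/884; answer 869/884
Part II: U1 = 869/884; threaded value p + q = 1753; d = -25; cross terms: (-11*2 - 20*-2)=18, (20*-25 - 23*2)=-546, (23*-2 - -11*-25)=-321; twice the area = |-849| = 849; area = 849/2; answer 849/2

849/2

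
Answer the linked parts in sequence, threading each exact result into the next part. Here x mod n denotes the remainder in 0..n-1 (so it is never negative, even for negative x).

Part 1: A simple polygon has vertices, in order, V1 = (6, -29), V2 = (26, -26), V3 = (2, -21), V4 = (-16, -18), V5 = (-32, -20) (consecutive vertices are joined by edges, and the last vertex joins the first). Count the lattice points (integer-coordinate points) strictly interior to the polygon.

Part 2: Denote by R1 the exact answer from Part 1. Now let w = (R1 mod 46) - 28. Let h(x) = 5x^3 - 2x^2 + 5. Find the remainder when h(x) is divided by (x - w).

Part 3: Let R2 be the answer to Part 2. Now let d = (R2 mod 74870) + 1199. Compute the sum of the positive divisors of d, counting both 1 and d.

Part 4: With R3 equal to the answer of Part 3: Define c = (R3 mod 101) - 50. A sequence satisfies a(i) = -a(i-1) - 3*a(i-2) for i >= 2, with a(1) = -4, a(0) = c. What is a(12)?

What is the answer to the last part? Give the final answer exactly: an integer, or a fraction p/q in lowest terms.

-25166

Part 1: cross terms: (6*-26 - 26*-29)=598, (26*-21 - 2*-26)=-494, (2*-18 - -16*-21)=-372, (-16*-20 - -32*-18)=-256, (-32*-29 - 6*-20)=1048; twice the area = |524| = 524; area = 262; boundary points = 1 + 1 + 3 + 2 + 1 = 8; strictly interior points = area - boundary/2 + 1 = 259; answer 259
Part 2: R1 = 259; w = 1; remainder = value at the root: 5*(1)^3 - 2*(1)^2 + 5 = (5) + (-2) + (5) = 8; answer 8
Part 3: R2 = 8; d = 1207; 1207 = 17 * 71; sigma = (1 + 17) * (1 + 71) = 18 * 72 = 1296; answer 1296
Part 4: R3 = 1296; c = 34; a(2) = -1*(-4) - 3*(34) = -98; iterating: a(2)=-98, a(3)=110, a(4)=184, a(5)=-514, a(6)=-38, a(7)=1580, a(8)=-1466, a(9)=-3274, a(10)=7672, a(11)=2150, a(12)=-25166; answer -25166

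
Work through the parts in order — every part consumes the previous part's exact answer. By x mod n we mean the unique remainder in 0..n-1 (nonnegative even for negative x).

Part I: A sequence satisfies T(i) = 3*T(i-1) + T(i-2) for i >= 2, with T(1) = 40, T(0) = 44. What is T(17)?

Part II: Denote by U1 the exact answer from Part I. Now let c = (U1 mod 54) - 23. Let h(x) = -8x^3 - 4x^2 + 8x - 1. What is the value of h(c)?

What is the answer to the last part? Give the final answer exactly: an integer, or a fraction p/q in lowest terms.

2491

Part I: T(2) = 3*(40) + 1*(44) = 164; iterating: T(2)=164, T(3)=532, T(4)=1760, T(5)=5812, T(6)=19196, T(7)=63400, T(8)=209396, T(9)=691588, T(10)=2284160, T(11)=7544068, T(12)=24916364, T(13)=82293160, T(14)=271795844, T(15)=897680692, T(16)=2964837920, T(17)=9792194452; answer 9792194452
Part II: U1 = 9792194452; c = -7; -8*(-7)^3 - 4*(-7)^2 + 8*(-7)^1 - 1 = (2744) + (-196) + (-56) + (-1) = 2491; answer 2491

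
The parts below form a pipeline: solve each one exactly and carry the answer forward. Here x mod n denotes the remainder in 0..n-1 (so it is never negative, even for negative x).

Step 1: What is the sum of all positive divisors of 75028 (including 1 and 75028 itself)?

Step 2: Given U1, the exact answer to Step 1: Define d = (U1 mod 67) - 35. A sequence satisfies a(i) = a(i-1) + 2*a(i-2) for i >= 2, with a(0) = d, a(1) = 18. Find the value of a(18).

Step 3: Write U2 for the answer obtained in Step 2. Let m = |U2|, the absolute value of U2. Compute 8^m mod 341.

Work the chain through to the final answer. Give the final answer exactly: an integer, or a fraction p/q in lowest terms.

4

Step 1: 75028 = 2^2 * 18757; sigma = (1 + 2 + 4) * (1 + 18757) = 7 * 18758 = 131306; answer 131306
Step 2: U1 = 131306; d = 18; a(2) = 1*(18) + 2*(18) = 54; iterating: a(2)=54, a(3)=90, a(4)=198, a(5)=378, a(6)=774, a(7)=1530, a(8)=3078, a(9)=6138, a(10)=12294, a(11)=24570, a(12)=49158, a(13)=98298, a(14)=196614, a(15)=393210, a(16)=786438, a(17)=1572858, a(18)=3145734; answer 3145734
Step 3: U2 = 3145734; m = 3145734; squarings mod 341: 8^1=8, 8^2=64, 8^4=4, 8^8=16, 8^16=256, 8^32=64, 8^64=4, 8^128=16, 8^256=256, 8^512=64, 8^1024=4, 8^2048=16, 8^4096=256, 8^8192=64, 8^16384=4, 8^32768=16, 8^65536=256, 8^131072=64, 8^262144=4, 8^524288=16, 8^1048576=256, 8^2097152=64; 8^3145734 = 8^2 * 8^4 * 8^1048576 * 8^2097152 = 4 (mod 341); answer 4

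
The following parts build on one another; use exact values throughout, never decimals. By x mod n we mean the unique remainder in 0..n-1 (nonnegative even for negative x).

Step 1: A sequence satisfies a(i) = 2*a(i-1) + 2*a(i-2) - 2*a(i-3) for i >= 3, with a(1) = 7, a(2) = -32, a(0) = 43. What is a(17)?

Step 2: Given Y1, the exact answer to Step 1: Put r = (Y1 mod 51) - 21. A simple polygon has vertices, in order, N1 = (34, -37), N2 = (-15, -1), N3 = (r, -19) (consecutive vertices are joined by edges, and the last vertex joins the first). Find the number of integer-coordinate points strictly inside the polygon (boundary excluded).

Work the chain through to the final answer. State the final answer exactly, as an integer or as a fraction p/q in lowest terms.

259

Step 1: a(3) = 2*(-32) + 2*(7) - 2*(43) = -136; iterating: a(3)=-136, a(4)=-350, a(5)=-908, a(6)=-2244, a(7)=-5604, a(8)=-13880, a(9)=-34480, a(10)=-85512, a(11)=-212224, a(12)=-526512, a(13)=-1306448, a(14)=-3241472, a(15)=-8042816, a(16)=-19955680, a(17)=-49514048; answer -49514048
Step 2: Y1 = -49514048; r = -5; cross terms: (34*-1 - -15*-37)=-589, (-15*-19 - -5*-1)=280, (-5*-37 - 34*-19)=831; twice the area = |522| = 522; area = 261; boundary points = 1 + 2 + 3 = 6; strictly interior points = area - boundary/2 + 1 = 259; answer 259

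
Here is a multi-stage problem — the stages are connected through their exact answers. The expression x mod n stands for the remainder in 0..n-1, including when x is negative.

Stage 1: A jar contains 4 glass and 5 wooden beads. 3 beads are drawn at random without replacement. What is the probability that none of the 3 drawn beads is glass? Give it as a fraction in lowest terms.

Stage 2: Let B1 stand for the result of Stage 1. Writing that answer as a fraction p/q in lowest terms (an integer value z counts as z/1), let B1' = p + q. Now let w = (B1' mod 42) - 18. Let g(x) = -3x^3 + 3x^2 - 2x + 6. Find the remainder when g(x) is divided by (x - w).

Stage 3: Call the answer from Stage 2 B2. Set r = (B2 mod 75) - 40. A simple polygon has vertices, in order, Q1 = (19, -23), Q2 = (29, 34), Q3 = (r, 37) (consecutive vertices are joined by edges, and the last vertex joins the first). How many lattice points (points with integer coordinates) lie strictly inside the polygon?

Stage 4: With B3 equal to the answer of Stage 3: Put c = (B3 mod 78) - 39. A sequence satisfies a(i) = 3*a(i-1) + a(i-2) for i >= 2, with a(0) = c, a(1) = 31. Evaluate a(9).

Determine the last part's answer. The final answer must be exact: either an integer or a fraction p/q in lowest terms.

Stage 1: total draws C(9,3) = 84; favorable C(5,3) = 10; P = 5/42; answer 5/42
Stage 2: B1 = 5/42; threaded value p + q = 47; w = -13; remainder = value at the root: -3*(-13)^3 + 3*(-13)^2 - 2*(-13)^1 + 6 = (6591) + (507) + (26) + (6) = 7130; answer 7130
Stage 3: B2 = 7130; r = -35; cross terms: (19*34 - 29*-23)=1313, (29*37 - -35*34)=2263, (-35*-23 - 19*37)=102; twice the area = |3678| = 3678; area = 1839; boundary points = 1 + 1 + 6 = 8; strictly interior points = area - boundary/2 + 1 = 1836; answer 1836
Stage 4: B3 = 1836; c = 3; a(2) = 3*(31) + 1*(3) = 96; iterating: a(2)=96, a(3)=319, a(4)=1053, a(5)=3478, a(6)=11487, a(7)=37939, a(8)=125304, a(9)=413851; answer 413851

413851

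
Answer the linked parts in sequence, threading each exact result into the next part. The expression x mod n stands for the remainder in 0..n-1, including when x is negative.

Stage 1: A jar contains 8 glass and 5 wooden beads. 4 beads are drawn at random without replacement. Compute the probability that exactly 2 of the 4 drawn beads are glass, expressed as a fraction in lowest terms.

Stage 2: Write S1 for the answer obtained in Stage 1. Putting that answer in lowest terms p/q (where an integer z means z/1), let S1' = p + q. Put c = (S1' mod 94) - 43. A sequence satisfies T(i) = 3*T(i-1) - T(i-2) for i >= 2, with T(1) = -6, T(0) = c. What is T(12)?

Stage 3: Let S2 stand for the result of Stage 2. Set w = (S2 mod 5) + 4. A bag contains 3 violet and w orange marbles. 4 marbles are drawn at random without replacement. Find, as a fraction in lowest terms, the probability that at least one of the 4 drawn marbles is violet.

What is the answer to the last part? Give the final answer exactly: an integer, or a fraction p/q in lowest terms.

26/33

Stage 1: total draws C(13,4) = 715; favorable C(8,2)*C(5,2) = 280; P = 56/143; answer 56/143
Stage 2: S1 = 56/143; threaded value p + q = 199; c = -32; T(2) = 3*(-6) - 1*(-32) = 14; iterating: T(2)=14, T(3)=48, T(4)=130, T(5)=342, T(6)=896, T(7)=2346, T(8)=6142, T(9)=16080, T(10)=42098, T(11)=110214, T(12)=288544; answer 288544
Stage 3: S2 = 288544; w = 8; total draws C(11,4) = 330; complement C(8,4) = 70; favorable 330 - 70 = 260; P = 26/33; answer 26/33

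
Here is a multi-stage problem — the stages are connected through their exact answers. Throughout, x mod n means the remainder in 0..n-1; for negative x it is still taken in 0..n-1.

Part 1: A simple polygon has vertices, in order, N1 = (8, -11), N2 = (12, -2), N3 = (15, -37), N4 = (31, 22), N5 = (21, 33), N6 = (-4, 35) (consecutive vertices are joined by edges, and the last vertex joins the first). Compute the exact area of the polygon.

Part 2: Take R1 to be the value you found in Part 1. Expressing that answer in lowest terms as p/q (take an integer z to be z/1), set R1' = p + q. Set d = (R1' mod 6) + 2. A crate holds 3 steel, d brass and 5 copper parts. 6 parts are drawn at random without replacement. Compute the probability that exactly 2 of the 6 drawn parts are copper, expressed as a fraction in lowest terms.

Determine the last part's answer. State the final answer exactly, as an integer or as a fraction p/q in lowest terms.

175/429

Part 1: cross terms: (8*-2 - 12*-11)=116, (12*-37 - 15*-2)=-414, (15*22 - 31*-37)=1477, (31*33 - 21*22)=561, (21*35 - -4*33)=867, (-4*-11 - 8*35)=-236; twice the area = |2371| = 2371; area = 2371/2; answer 2371/2
Part 2: R1 = 2371/2; threaded value p + q = 2373; d = 5; total draws C(13,6) = 1716; favorable C(5,2)*C(8,4) = 700; P = 175/429; answer 175/429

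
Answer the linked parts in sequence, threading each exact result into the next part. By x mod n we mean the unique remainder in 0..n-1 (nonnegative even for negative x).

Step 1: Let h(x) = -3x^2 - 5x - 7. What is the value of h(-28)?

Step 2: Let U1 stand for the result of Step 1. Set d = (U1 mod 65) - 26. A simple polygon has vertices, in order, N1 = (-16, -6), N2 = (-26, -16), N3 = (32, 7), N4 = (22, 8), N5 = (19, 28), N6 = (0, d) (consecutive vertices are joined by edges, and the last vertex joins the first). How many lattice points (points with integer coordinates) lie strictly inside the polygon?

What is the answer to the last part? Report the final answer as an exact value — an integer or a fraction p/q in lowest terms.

1015

Step 1: -3*(-28)^2 - 5*(-28)^1 - 7 = (-2352) + (140) + (-7) = -2219; answer -2219
Step 2: U1 = -2219; d = 30; cross terms: (-16*-16 - -26*-6)=100, (-26*7 - 32*-16)=330, (32*8 - 22*7)=102, (22*28 - 19*8)=464, (19*30 - 0*28)=570, (0*-6 - -16*30)=480; twice the area = |2046| = 2046; area = 1023; boundary points = 10 + 1 + 1 + 1 + 1 + 4 = 18; strictly interior points = area - boundary/2 + 1 = 1015; answer 1015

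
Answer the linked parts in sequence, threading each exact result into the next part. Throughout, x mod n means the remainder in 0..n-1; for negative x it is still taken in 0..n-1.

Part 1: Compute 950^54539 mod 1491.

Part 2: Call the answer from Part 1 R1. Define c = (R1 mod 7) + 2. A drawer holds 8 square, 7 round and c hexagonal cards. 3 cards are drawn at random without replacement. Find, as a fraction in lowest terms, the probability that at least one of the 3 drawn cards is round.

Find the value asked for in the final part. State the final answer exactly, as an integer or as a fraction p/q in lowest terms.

Part 1: squarings mod 1491: 950^1=950, 950^2=445, 950^4=1213, 950^8=1243, 950^16=373, 950^32=466, 950^64=961, 950^128=592, 950^256=79, 950^512=277, 950^1024=688, 950^2048=697, 950^4096=1234, 950^8192=445, 950^16384=1213, 950^32768=1243; 950^54539 = 950^1 * 950^2 * 950^8 * 950^256 * 950^1024 * 950^4096 * 950^16384 * 950^32768 = 1256 (mod 1491); answer 1256
Part 2: R1 = 1256; c = 5; total draws C(20,3) = 1140; complement C(13,3) = 286; favorable 1140 - 286 = 854; P = 427/570; answer 427/570

427/570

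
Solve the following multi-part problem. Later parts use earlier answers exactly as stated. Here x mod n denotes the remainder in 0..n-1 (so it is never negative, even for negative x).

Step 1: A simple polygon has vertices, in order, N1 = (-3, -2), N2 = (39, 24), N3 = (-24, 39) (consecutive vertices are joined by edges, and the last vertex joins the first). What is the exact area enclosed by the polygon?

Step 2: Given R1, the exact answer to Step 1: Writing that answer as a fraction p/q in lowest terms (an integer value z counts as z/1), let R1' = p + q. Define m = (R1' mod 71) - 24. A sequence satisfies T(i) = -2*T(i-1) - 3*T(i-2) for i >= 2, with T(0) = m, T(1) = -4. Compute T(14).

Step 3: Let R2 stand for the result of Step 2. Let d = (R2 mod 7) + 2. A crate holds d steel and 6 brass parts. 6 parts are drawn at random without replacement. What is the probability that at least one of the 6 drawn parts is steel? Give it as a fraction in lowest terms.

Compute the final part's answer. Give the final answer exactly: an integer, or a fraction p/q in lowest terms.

461/462

Step 1: cross terms: (-3*24 - 39*-2)=6, (39*39 - -24*24)=2097, (-24*-2 - -3*39)=165; twice the area = |2268| = 2268; area = 1134; answer 1134
Step 2: R1 = 1134; threaded value p + q = 1135; m = 46; T(2) = -2*(-4) - 3*(46) = -130; iterating: T(2)=-130, T(3)=272, T(4)=-154, T(5)=-508, T(6)=1478, T(7)=-1432, T(8)=-1570, T(9)=7436, T(10)=-10162, T(11)=-1984, T(12)=34454, T(13)=-62956, T(14)=22550; answer 22550
Step 3: R2 = 22550; d = 5; total draws C(11,6) = 462; complement C(6,6) = 1; favorable 462 - 1 = 461; P = 461/462; answer 461/462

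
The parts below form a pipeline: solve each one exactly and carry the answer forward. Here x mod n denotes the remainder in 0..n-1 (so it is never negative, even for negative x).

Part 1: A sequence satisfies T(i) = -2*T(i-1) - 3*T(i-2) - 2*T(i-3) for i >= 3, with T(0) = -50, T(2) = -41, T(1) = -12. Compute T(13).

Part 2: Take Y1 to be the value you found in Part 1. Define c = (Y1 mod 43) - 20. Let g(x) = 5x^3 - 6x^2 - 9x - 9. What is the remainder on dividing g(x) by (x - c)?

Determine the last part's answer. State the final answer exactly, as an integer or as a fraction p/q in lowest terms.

Part 1: T(3) = -2*(-41) - 3*(-12) - 2*(-50) = 218; iterating: T(3)=218, T(4)=-289, T(5)=6, T(6)=419, T(7)=-278, T(8)=-713, T(9)=1422, T(10)=-149, T(11)=-2542, T(12)=2687, T(13)=2550; answer 2550
Part 2: Y1 = 2550; c = -7; remainder = value at the root: 5*(-7)^3 - 6*(-7)^2 - 9*(-7)^1 - 9 = (-1715) + (-294) + (63) + (-9) = -1955; answer -1955

-1955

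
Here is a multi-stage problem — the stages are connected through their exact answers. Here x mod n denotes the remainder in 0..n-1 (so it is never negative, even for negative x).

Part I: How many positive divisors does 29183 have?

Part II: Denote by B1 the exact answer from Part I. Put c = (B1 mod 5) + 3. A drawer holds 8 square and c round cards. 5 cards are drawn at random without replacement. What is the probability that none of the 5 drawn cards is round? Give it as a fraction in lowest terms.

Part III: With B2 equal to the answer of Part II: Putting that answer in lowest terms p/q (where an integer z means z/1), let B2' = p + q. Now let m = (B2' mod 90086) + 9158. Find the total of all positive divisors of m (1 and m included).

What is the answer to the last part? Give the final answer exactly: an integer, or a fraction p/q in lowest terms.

11172

Part I: 29183 = 7 * 11 * 379; number of divisors = (1+1) * (1+1) * (1+1) = 8; answer 8
Part II: B1 = 8; c = 6; total draws C(14,5) = 2002; favorable C(8,5) = 56; P = 4/143; answer 4/143
Part III: B2 = 4/143; threaded value p + q = 147; m = 9305; 9305 = 5 * 1861; sigma = (1 + 5) * (1 + 1861) = 6 * 1862 = 11172; answer 11172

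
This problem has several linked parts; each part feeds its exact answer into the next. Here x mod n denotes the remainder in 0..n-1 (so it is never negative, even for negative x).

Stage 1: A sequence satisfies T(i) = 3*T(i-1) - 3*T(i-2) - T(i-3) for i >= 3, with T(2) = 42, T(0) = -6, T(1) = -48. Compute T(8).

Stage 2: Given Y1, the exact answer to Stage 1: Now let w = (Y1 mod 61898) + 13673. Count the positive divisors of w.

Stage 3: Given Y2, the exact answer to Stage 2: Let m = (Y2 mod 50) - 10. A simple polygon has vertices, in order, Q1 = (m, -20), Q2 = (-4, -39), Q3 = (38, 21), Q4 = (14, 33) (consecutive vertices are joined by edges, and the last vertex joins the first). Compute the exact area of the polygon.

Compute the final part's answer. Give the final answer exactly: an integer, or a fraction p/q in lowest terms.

1215

Stage 1: T(3) = 3*(42) - 3*(-48) - 1*(-6) = 276; iterating: T(3)=276, T(4)=750, T(5)=1380, T(6)=1614, T(7)=-48, T(8)=-6366; answer -6366
Stage 2: Y1 = -6366; w = 69205; 69205 = 5 * 13841; number of divisors = (1+1) * (1+1) = 4; answer 4
Stage 3: Y2 = 4; m = -6; cross terms: (-6*-39 - -4*-20)=154, (-4*21 - 38*-39)=1398, (38*33 - 14*21)=960, (14*-20 - -6*33)=-82; twice the area = |2430| = 2430; area = 1215; answer 1215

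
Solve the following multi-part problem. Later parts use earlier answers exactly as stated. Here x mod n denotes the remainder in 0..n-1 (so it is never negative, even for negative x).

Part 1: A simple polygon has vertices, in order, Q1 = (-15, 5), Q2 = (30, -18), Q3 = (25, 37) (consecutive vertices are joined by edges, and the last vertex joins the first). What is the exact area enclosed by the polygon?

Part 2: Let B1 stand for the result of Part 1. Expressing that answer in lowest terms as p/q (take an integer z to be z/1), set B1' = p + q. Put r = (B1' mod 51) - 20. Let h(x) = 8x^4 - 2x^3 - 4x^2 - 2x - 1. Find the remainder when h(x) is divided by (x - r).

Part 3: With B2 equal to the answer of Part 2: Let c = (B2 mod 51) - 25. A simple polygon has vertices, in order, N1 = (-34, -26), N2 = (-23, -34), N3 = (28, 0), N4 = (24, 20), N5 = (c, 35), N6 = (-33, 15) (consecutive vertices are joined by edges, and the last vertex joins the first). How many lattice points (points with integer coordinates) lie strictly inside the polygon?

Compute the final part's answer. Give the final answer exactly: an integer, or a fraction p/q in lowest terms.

Part 1: cross terms: (-15*-18 - 30*5)=120, (30*37 - 25*-18)=1560, (25*5 - -15*37)=680; twice the area = |2360| = 2360; area = 1180; answer 1180
Part 2: B1 = 1180; threaded value p + q = 1181; r = -12; remainder = value at the root: 8*(-12)^4 - 2*(-12)^3 - 4*(-12)^2 - 2*(-12)^1 - 1 = (165888) + (3456) + (-576) + (24) + (-1) = 168791; answer 168791
Part 3: B2 = 168791; c = 7; cross terms: (-34*-34 - -23*-26)=558, (-23*0 - 28*-34)=952, (28*20 - 24*0)=560, (24*35 - 7*20)=700, (7*15 - -33*35)=1260, (-33*-26 - -34*15)=1368; twice the area = |5398| = 5398; area = 2699; boundary points = 1 + 17 + 4 + 1 + 20 + 1 = 44; strictly interior points = area - boundary/2 + 1 = 2678; answer 2678

2678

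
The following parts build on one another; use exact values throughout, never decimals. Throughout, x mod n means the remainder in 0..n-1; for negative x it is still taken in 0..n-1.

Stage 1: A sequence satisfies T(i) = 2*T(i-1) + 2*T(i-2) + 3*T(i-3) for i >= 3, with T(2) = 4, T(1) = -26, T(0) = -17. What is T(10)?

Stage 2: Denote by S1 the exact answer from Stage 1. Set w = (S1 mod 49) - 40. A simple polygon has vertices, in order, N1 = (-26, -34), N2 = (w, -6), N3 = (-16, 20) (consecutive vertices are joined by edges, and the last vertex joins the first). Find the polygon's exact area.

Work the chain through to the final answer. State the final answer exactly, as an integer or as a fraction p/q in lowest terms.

Stage 1: T(3) = 2*(4) + 2*(-26) + 3*(-17) = -95; iterating: T(3)=-95, T(4)=-260, T(5)=-698, T(6)=-2201, T(7)=-6578, T(8)=-19652, T(9)=-59063, T(10)=-177164; answer -177164
Stage 2: S1 = -177164; w = -20; cross terms: (-26*-6 - -20*-34)=-524, (-20*20 - -16*-6)=-496, (-16*-34 - -26*20)=1064; twice the area = |44| = 44; area = 22; answer 22

22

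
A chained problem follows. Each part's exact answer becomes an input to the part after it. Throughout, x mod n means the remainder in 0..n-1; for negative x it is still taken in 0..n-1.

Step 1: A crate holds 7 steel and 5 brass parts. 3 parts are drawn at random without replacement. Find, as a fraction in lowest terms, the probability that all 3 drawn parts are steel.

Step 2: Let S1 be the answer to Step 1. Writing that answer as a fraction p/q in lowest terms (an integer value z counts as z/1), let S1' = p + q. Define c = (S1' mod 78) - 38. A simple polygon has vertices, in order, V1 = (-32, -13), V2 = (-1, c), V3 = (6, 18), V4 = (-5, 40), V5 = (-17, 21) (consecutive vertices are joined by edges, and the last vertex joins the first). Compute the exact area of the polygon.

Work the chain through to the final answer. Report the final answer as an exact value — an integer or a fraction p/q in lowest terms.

1273/2

Step 1: total draws C(12,3) = 220; favorable C(7,3) = 35; P = 7/44; answer 7/44
Step 2: S1 = 7/44; threaded value p + q = 51; c = 13; cross terms: (-32*13 - -1*-13)=-429, (-1*18 - 6*13)=-96, (6*40 - -5*18)=330, (-5*21 - -17*40)=575, (-17*-13 - -32*21)=893; twice the area = |1273| = 1273; area = 1273/2; answer 1273/2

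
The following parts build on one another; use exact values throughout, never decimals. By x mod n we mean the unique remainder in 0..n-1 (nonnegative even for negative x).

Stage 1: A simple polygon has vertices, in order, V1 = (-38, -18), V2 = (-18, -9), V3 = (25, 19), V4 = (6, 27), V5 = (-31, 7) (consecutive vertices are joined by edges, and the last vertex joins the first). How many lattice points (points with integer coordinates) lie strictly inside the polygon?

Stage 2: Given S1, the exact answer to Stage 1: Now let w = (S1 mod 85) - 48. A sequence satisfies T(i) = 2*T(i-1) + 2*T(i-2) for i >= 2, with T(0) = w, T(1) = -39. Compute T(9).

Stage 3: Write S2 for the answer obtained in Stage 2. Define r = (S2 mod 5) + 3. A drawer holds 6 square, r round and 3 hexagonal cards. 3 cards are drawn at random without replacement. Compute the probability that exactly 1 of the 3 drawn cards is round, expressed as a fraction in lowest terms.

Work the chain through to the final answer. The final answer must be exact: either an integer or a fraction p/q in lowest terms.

9/20

Stage 1: cross terms: (-38*-9 - -18*-18)=18, (-18*19 - 25*-9)=-117, (25*27 - 6*19)=561, (6*7 - -31*27)=879, (-31*-18 - -38*7)=824; twice the area = |2165| = 2165; area = 2165/2; boundary points = 1 + 1 + 1 + 1 + 1 = 5; strictly interior points = area - boundary/2 + 1 = 1081; answer 1081
Stage 2: S1 = 1081; w = 13; T(2) = 2*(-39) + 2*(13) = -52; iterating: T(2)=-52, T(3)=-182, T(4)=-468, T(5)=-1300, T(6)=-3536, T(7)=-9672, T(8)=-26416, T(9)=-72176; answer -72176
Stage 3: S2 = -72176; r = 7; total draws C(16,3) = 560; favorable C(7,1)*C(9,2) = 252; P = 9/20; answer 9/20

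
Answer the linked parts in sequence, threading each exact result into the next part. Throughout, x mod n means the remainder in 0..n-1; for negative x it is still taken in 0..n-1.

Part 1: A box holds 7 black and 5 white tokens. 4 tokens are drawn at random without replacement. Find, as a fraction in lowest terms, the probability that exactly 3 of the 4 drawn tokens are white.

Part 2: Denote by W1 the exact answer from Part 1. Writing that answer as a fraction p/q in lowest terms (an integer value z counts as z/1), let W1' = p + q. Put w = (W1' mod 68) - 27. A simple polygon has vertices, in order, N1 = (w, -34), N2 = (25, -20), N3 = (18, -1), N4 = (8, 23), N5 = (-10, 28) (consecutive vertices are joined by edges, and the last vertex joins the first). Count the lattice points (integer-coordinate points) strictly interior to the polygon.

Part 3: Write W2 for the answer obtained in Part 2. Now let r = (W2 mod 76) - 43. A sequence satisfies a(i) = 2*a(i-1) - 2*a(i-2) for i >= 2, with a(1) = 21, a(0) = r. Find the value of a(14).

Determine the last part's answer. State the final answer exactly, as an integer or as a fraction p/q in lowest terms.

-7808

Part 1: total draws C(12,4) = 495; favorable C(5,3)*C(7,1) = 70; P = 14/99; answer 14/99
Part 2: W1 = 14/99; threaded value p + q = 113; w = 18; cross terms: (18*-20 - 25*-34)=490, (25*-1 - 18*-20)=335, (18*23 - 8*-1)=422, (8*28 - -10*23)=454, (-10*-34 - 18*28)=-164; twice the area = |1537| = 1537; area = 1537/2; boundary points = 7 + 1 + 2 + 1 + 2 = 13; strictly interior points = area - boundary/2 + 1 = 763; answer 763
Part 3: W2 = 763; r = -40; a(2) = 2*(21) - 2*(-40) = 122; iterating: a(2)=122, a(3)=202, a(4)=160, a(5)=-84, a(6)=-488, a(7)=-808, a(8)=-640, a(9)=336, a(10)=1952, a(11)=3232, a(12)=2560, a(13)=-1344, a(14)=-7808; answer -7808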